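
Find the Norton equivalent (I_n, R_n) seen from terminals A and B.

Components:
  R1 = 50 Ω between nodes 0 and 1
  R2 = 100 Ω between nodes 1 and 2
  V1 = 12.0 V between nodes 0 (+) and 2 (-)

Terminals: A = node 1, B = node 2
Find the Thévenin equivalent first; then I_n = V_th/R_th and R_n = R_th.
Step 1 — V_th is the open-circuit voltage V_A - V_B (nothing connected across the terminals).
Nodal analysis, taking node 2 as the 0 V reference.
Source V1 fixes V_0 = 12 V.
KCL at each unknown node (sum of currents leaving = 0; resistances in Ω):
  Node 1: (V_1 - 12)/50 + (V_1 - 0)/100 = 0
Collecting terms: 0.03 × V_1 = 0.24  =>  V_1 = 8 V
V_th = V_1 - V_2 = 8 - 0 = 8 V
Step 2 — R_th: zero the source — replace V1 by a short circuit (node 2 merges into node 0) — and find the resistance seen between A (node 1) and B (node 0).
Reduce the network between node 1 (A) and node 0 (B) by series/parallel combination:
  Rp1 = R1 ‖ R2 (parallel, both between nodes 0 and 1) = 1/(1/50 + 1/100) = 33.33 Ω
R_th = 33.33 Ω
I_n = V_th/R_th = 8/33.33 = 0.24 A, and R_n = R_th = 33.33 Ω

Final answer: I_n = 0.24 A, R_n = 33.33 Ω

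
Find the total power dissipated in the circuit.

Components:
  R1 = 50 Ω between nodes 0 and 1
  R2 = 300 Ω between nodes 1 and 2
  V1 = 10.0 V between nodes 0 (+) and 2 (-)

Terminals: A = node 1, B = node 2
Nodal analysis, taking node 2 as the 0 V reference.
Source V1 fixes V_0 = 10 V.
KCL at each unknown node (sum of currents leaving = 0; resistances in Ω):
  Node 1: (V_1 - 10)/50 + (V_1 - 0)/300 = 0
Collecting terms: 0.02333 × V_1 = 0.2  =>  V_1 = 8.571 V
Power in each resistor, P = (ΔV)²/R:
  P_R1 = (10 - 8.571)²/50 = 0.04082 W
  P_R2 = (8.571 - 0)²/300 = 0.2449 W
P_total = P_R1 + P_R2 = 0.2857 W

Final answer: 0.2857 W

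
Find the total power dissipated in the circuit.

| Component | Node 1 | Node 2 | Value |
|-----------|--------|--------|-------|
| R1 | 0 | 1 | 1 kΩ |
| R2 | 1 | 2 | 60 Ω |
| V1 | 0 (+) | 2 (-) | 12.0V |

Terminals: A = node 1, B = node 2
Nodal analysis, taking node 2 as the 0 V reference.
Source V1 fixes V_0 = 12 V.
KCL at each unknown node (sum of currents leaving = 0; resistances in Ω):
  Node 1: (V_1 - 12)/1000 + (V_1 - 0)/60 = 0
Collecting terms: 0.01767 × V_1 = 0.012  =>  V_1 = 0.6792 V
Power in each resistor, P = (ΔV)²/R:
  P_R1 = (12 - 0.6792)²/1000 = 0.1282 W
  P_R2 = (0.6792 - 0)²/60 = 0.00769 W
P_total = P_R1 + P_R2 = 0.1358 W

Final answer: 0.1358 W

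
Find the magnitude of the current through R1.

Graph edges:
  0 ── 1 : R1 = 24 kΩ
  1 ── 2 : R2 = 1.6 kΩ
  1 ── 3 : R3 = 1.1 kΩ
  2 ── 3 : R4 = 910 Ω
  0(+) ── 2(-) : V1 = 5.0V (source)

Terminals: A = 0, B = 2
Nodal analysis, taking node 2 as the 0 V reference.
Source V1 fixes V_0 = 5 V.
KCL at each unknown node (sum of currents leaving = 0; resistances in Ω):
  Node 1: (V_1 - 5)/24000 + (V_1 - 0)/1600 + (V_1 - V_3)/1100 = 0
  Node 3: (V_3 - V_1)/1100 + (V_3 - 0)/910 = 0
Collecting terms (coefficients in siemens):
  0.001576·V_1 - 0.0009091·V_3 = 0.0002083
  0.002008·V_3 - 0.0009091·V_1 = 0
Determinant D = (0.001576)(0.002008) - (-0.0009091)(-0.0009091) = 0.000002338
V_1 = [(0.0002083)(0.002008) - (-0.0009091)(0)]/D = 0.179 V
V_3 = [(0.001576)(0) - (0.0002083)(-0.0009091)]/D = 0.08102 V
I_R1 = (V_0 - V_1)/R1 = (5 - 0.179)/24000 = 0.0002009 A
|I_R1| = 0.0002009 A

Final answer: |I_R1| = 0.0002009 A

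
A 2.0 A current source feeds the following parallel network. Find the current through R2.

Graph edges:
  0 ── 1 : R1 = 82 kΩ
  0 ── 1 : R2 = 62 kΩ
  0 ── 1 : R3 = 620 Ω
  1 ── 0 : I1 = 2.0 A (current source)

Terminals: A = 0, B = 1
All resistors sit directly between nodes 0 and 1, so they are in parallel and share one voltage V; the full source current 2 A splits among them.
1/R_par = 1/82000 + 1/62000 + 1/620 = 0.001641 S  =>  R_par = 609.3 Ω
V = I × R_par = 2 × 609.3 = 1219 V
I_R2 = V/R2 = 1219/62000 = 0.01965 A

Final answer: 0.01965 A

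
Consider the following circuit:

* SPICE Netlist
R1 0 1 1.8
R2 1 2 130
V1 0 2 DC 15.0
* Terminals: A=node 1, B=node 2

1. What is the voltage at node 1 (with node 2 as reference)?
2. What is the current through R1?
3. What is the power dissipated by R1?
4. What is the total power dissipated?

Nodal analysis, taking node 2 as the 0 V reference.
Source V1 fixes V_0 = 15 V.
KCL at each unknown node (sum of currents leaving = 0; resistances in Ω):
  Node 1: (V_1 - 15)/1.8 + (V_1 - 0)/130 = 0
Collecting terms: 0.5632 × V_1 = 8.333  =>  V_1 = 14.8 V
Part 1:
  Read off the nodal solution: V_1 = 14.8 V
Part 2:
  I_R1 = (V_0 - V_1)/R1 = (15 - 14.8)/1.8 = 0.1138 A
  Magnitude: I_R1 = 0.1138 A
Part 3:
  I_R1 = (V_0 - V_1)/R1 = (15 - 14.8)/1.8 = 0.1138 A
  P_R1 = I_R1² × R1 = (0.1138)² × 1.8 = 0.02331 W
Part 4:
  Power in each resistor, P = (ΔV)²/R:
    P_R1 = (15 - 14.8)²/1.8 = 0.02331 W
    P_R2 = (14.8 - 0)²/130 = 1.684 W
  P_total = P_R1 + P_R2 = 1.707 W

Final answers:
1. V_1 = 14.8 V
2. I_R1 = 0.1138 A
3. P_R1 = 0.02331 W
4. P_total = 1.707 W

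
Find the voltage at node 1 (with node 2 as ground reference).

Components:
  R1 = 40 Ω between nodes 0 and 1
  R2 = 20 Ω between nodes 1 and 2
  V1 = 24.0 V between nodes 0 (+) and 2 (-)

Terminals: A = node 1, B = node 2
Nodal analysis, taking node 2 as the 0 V reference.
Source V1 fixes V_0 = 24 V.
KCL at each unknown node (sum of currents leaving = 0; resistances in Ω):
  Node 1: (V_1 - 24)/40 + (V_1 - 0)/20 = 0
Collecting terms: 0.075 × V_1 = 0.6  =>  V_1 = 8 V
The requested potential is V_1 = 8 V.

Final answer: V_1 = 8 V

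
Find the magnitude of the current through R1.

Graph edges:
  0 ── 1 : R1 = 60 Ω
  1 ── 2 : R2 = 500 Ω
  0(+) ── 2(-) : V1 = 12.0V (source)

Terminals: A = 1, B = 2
Nodal analysis, taking node 2 as the 0 V reference.
Source V1 fixes V_0 = 12 V.
KCL at each unknown node (sum of currents leaving = 0; resistances in Ω):
  Node 1: (V_1 - 12)/60 + (V_1 - 0)/500 = 0
Collecting terms: 0.01867 × V_1 = 0.2  =>  V_1 = 10.71 V
I_R1 = (V_0 - V_1)/R1 = (12 - 10.71)/60 = 0.02143 A
|I_R1| = 0.02143 A

Final answer: |I_R1| = 0.02143 A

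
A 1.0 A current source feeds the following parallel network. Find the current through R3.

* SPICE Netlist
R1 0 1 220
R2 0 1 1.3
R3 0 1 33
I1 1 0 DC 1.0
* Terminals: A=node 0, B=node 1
All resistors sit directly between nodes 0 and 1, so they are in parallel and share one voltage V; the full source current 1 A splits among them.
1/R_par = 1/220 + 1/1.3 + 1/33 = 0.8041 S  =>  R_par = 1.244 Ω
V = I × R_par = 1 × 1.244 = 1.244 V
I_R3 = V/R3 = 1.244/33 = 0.03769 A

Final answer: 0.03769 A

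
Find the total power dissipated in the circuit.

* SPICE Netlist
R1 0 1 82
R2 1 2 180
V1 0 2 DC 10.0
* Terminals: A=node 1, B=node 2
Nodal analysis, taking node 2 as the 0 V reference.
Source V1 fixes V_0 = 10 V.
KCL at each unknown node (sum of currents leaving = 0; resistances in Ω):
  Node 1: (V_1 - 10)/82 + (V_1 - 0)/180 = 0
Collecting terms: 0.01775 × V_1 = 0.122  =>  V_1 = 6.87 V
Power in each resistor, P = (ΔV)²/R:
  P_R1 = (10 - 6.87)²/82 = 0.1195 W
  P_R2 = (6.87 - 0)²/180 = 0.2622 W
P_total = P_R1 + P_R2 = 0.3817 W

Final answer: 0.3817 W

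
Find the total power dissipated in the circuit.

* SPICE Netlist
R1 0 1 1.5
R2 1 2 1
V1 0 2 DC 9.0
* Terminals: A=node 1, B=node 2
Nodal analysis, taking node 2 as the 0 V reference.
Source V1 fixes V_0 = 9 V.
KCL at each unknown node (sum of currents leaving = 0; resistances in Ω):
  Node 1: (V_1 - 9)/1.5 + (V_1 - 0)/1 = 0
Collecting terms: 1.667 × V_1 = 6  =>  V_1 = 3.6 V
Power in each resistor, P = (ΔV)²/R:
  P_R1 = (9 - 3.6)²/1.5 = 19.44 W
  P_R2 = (3.6 - 0)²/1 = 12.96 W
P_total = P_R1 + P_R2 = 32.4 W

Final answer: 32.4 W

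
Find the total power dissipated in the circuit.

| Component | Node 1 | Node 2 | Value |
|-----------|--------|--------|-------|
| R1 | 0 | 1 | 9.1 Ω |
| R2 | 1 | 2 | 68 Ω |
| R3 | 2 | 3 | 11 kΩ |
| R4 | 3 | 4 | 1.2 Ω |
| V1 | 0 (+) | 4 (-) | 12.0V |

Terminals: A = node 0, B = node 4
Nodal analysis, taking node 4 as the 0 V reference.
Source V1 fixes V_0 = 12 V.
KCL at each unknown node (sum of currents leaving = 0; resistances in Ω):
  Node 1: (V_1 - 12)/9.1 + (V_1 - V_2)/68 = 0
  Node 2: (V_2 - V_1)/68 + (V_2 - V_3)/11000 = 0
  Node 3: (V_3 - V_2)/11000 + (V_3 - 0)/1.2 = 0
Collecting terms (coefficients in siemens):
  0.1246·V_1 - 0.01471·V_2 = 1.319
  0.0148·V_2 - 0.01471·V_1 - 0.00009091·V_3 = 0
  0.8334·V_3 - 0.00009091·V_2 = 0
Solving these 3 simultaneous equations (Gaussian elimination) gives:
  V_1 = 11.99 V, V_2 = 11.92 V, V_3 = 0.0013 V
Power in each resistor, P = (ΔV)²/R:
  P_R1 = (12 - 11.99)²/9.1 = 0.00001068 W
  P_R2 = (11.99 - 11.92)²/68 = 0.00007979 W
  P_R3 = (11.92 - 0.0013)²/11000 = 0.01291 W
  P_R4 = (0.0013 - 0)²/1.2 = 0.000001408 W
P_total = P_R1 + P_R2 + P_R3 + P_R4 = 0.013 W

Final answer: 0.013 W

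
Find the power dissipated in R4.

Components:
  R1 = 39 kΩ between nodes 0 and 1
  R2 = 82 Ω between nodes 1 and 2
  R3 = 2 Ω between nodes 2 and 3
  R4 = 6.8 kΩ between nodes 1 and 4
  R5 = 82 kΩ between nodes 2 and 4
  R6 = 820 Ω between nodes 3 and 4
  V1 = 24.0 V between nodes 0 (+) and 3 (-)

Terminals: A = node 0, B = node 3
Nodal analysis, taking node 3 as the 0 V reference.
Source V1 fixes V_0 = 24 V.
KCL at each unknown node (sum of currents leaving = 0; resistances in Ω):
  Node 1: (V_1 - 24)/39000 + (V_1 - V_2)/82 + (V_1 - V_4)/6800 = 0
  Node 2: (V_2 - V_1)/82 + (V_2 - 0)/2 + (V_2 - V_4)/82000 = 0
  Node 4: (V_4 - V_1)/6800 + (V_4 - V_2)/82000 + (V_4 - 0)/820 = 0
Collecting terms (coefficients in siemens):
  0.01237·V_1 - 0.0122·V_2 - 0.0001471·V_4 = 0.0006154
  0.5122·V_2 - 0.0122·V_1 - 0.0000122·V_4 = 0
  0.001379·V_4 - 0.0001471·V_1 - 0.0000122·V_2 = 0
Solving these 3 simultaneous equations (Gaussian elimination) gives:
  V_1 = 0.05102 V, V_2 = 0.001215 V, V_4 = 0.005452 V
I_R4 = (V_1 - V_4)/R4 = (0.05102 - 0.005452)/6800 = 0.000006701 A
P_R4 = I_R4² × R4 = (0.000006701)² × 6800 = 0.0000003053 W

Final answer: 3.053e-07 W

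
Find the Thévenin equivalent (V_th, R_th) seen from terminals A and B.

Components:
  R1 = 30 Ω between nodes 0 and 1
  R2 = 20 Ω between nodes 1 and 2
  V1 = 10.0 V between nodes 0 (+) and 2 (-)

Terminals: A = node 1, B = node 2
Step 1 — V_th is the open-circuit voltage V_A - V_B (nothing connected across the terminals).
Nodal analysis, taking node 2 as the 0 V reference.
Source V1 fixes V_0 = 10 V.
KCL at each unknown node (sum of currents leaving = 0; resistances in Ω):
  Node 1: (V_1 - 10)/30 + (V_1 - 0)/20 = 0
Collecting terms: 0.08333 × V_1 = 0.3333  =>  V_1 = 4 V
V_th = V_1 - V_2 = 4 - 0 = 4 V
Step 2 — R_th: zero the source — replace V1 by a short circuit (node 2 merges into node 0) — and find the resistance seen between A (node 1) and B (node 0).
Reduce the network between node 1 (A) and node 0 (B) by series/parallel combination:
  Rp1 = R1 ‖ R2 (parallel, both between nodes 0 and 1) = 1/(1/30 + 1/20) = 12 Ω
R_th = 12 Ω

Final answer: V_th = 4 V, R_th = 12 Ω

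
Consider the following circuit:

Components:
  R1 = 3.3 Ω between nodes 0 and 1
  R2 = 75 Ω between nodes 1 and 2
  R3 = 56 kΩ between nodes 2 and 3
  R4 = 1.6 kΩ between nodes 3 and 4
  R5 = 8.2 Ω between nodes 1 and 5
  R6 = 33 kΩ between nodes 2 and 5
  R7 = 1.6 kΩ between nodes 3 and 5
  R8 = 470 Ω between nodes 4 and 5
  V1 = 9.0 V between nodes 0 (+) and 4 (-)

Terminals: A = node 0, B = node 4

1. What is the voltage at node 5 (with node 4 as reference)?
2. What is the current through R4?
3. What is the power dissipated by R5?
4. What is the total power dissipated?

Nodal analysis, taking node 4 as the 0 V reference.
Source V1 fixes V_0 = 9 V.
KCL at each unknown node (sum of currents leaving = 0; resistances in Ω):
  Node 1: (V_1 - 9)/3.3 + (V_1 - V_2)/75 + (V_1 - V_5)/8.2 = 0
  Node 2: (V_2 - V_1)/75 + (V_2 - V_3)/56000 + (V_2 - V_5)/33000 = 0
  Node 3: (V_3 - V_2)/56000 + (V_3 - 0)/1600 + (V_3 - V_5)/1600 = 0
  Node 5: (V_5 - V_1)/8.2 + (V_5 - V_2)/33000 + (V_5 - V_3)/1600 + (V_5 - 0)/470 = 0
Collecting terms (coefficients in siemens):
  0.4383·V_1 - 0.01333·V_2 - 0.122·V_5 = 2.727
  0.01338·V_2 - 0.01333·V_1 - 0.00001786·V_3 - 0.0000303·V_5 = 0
  0.001268·V_3 - 0.00001786·V_2 - 0.000625·V_5 = 0
  0.1247·V_5 - 0.122·V_1 - 0.0000303·V_2 - 0.000625·V_3 = 0
Solving these 4 simultaneous equations (Gaussian elimination) gives:
  V_1 = 8.929 V, V_2 = 8.923 V, V_3 = 4.441 V, V_5 = 8.755 V
Part 1:
  Read off the nodal solution: V_5 = 8.755 V
Part 2:
  I_R4 = (V_3 - V_4)/R4 = (4.441 - 0)/1600 = 0.002776 A
  Magnitude: I_R4 = 0.002776 A
Part 3:
  I_R5 = (V_1 - V_5)/R5 = (8.929 - 8.755)/8.2 = 0.02132 A
  P_R5 = I_R5² × R5 = (0.02132)² × 8.2 = 0.003726 W
Part 4:
  Power in each resistor, P = (ΔV)²/R:
    P_R1 = (9 - 8.929)²/3.3 = 0.001512 W
    P_R2 = (8.929 - 8.923)²/75 = 0.0000005436 W
    P_R3 = (8.923 - 4.441)²/56000 = 0.0003587 W
    P_R4 = (4.441 - 0)²/1600 = 0.01233 W
    P_R5 = (8.929 - 8.755)²/8.2 = 0.003726 W
    P_R6 = (8.923 - 8.755)²/33000 = 0.0000008595 W
    P_R7 = (4.441 - 8.755)²/1600 = 0.01163 W
    P_R8 = (0 - 8.755)²/470 = 0.1631 W
  P_total = P_R1 + P_R2 + P_R3 + P_R4 + P_R5 + P_R6 + P_R7 + P_R8 = 0.1926 W

Final answers:
1. V_5 = 8.755 V
2. I_R4 = 0.002776 A
3. P_R5 = 0.003726 W
4. P_total = 0.1926 W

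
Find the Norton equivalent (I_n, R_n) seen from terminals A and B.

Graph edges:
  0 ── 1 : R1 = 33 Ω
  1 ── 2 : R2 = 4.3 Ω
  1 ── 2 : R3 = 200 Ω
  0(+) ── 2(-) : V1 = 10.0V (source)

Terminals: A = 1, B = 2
Find the Thévenin equivalent first; then I_n = V_th/R_th and R_n = R_th.
Step 1 — V_th is the open-circuit voltage V_A - V_B (nothing connected across the terminals).
Nodal analysis, taking node 2 as the 0 V reference.
Source V1 fixes V_0 = 10 V.
KCL at each unknown node (sum of currents leaving = 0; resistances in Ω):
  Node 1: (V_1 - 10)/33 + (V_1 - 0)/4.3 + (V_1 - 0)/200 = 0
Collecting terms: 0.2679 × V_1 = 0.303  =>  V_1 = 1.131 V
V_th = V_1 - V_2 = 1.131 - 0 = 1.131 V
Step 2 — R_th: zero the source — replace V1 by a short circuit (node 2 merges into node 0) — and find the resistance seen between A (node 1) and B (node 0).
Reduce the network between node 1 (A) and node 0 (B) by series/parallel combination:
  Rp1 = R1 ‖ R2 ‖ R3 (parallel, all between nodes 0 and 1) = 1/(1/33 + 1/4.3 + 1/200) = 3.733 Ω
R_th = 3.733 Ω
I_n = V_th/R_th = 1.131/3.733 = 0.303 A, and R_n = R_th = 3.733 Ω

Final answer: I_n = 0.303 A, R_n = 3.733 Ω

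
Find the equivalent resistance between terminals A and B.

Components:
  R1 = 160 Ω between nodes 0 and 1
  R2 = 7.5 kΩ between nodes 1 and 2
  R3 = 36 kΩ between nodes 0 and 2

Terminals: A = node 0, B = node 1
Reduce the network between node 0 (A) and node 1 (B) by series/parallel combination:
  Rs1 = R3 + R2 (series, joined only at node 2) = 36000 + 7500 = 43500 Ω
  Rp1 = R1 ‖ Rs1 (parallel, both between nodes 0 and 1) = 1/(1/160 + 1/43500) = 159.4 Ω
R_eq = 159.4 Ω

Final answer: 159.4 Ω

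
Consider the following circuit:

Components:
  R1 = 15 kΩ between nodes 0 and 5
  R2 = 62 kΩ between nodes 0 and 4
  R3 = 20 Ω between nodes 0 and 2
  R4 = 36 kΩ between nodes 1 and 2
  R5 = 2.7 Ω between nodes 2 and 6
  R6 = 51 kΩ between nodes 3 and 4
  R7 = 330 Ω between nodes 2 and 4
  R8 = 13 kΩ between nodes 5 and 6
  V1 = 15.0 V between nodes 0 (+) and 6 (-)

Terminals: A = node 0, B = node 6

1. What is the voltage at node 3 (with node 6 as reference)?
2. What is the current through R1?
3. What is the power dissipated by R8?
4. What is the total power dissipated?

Nodal analysis, taking node 6 as the 0 V reference.
Source V1 fixes V_0 = 15 V.
KCL at each unknown node (sum of currents leaving = 0; resistances in Ω):
  Node 1: (V_1 - V_2)/36000 = 0
  Node 2: (V_2 - 15)/20 + (V_2 - V_1)/36000 + (V_2 - 0)/2.7 + (V_2 - V_4)/330 = 0
  Node 3: (V_3 - V_4)/51000 = 0
  Node 4: (V_4 - 15)/62000 + (V_4 - V_3)/51000 + (V_4 - V_2)/330 = 0
  Node 5: (V_5 - 15)/15000 + (V_5 - 0)/13000 = 0
Collecting terms (coefficients in siemens):
  0.00002778·V_1 - 0.00002778·V_2 = 0
  0.4234·V_2 - 0.00002778·V_1 - 0.00303·V_4 = 0.75
  0.00001961·V_3 - 0.00001961·V_4 = 0
  0.003066·V_4 - 0.00303·V_2 - 0.00001961·V_3 = 0.0002419
  0.0001436·V_5 = 0.001
Solving these 5 simultaneous equations (Gaussian elimination) gives:
  V_1 = 1.785 V, V_2 = 1.785 V, V_3 = 1.855 V, V_4 = 1.855 V
  V_5 = 6.964 V
Part 1:
  Read off the nodal solution: V_3 = 1.855 V
Part 2:
  I_R1 = (V_0 - V_5)/R1 = (15 - 6.964)/15000 = 0.0005357 A
  Magnitude: I_R1 = 0.0005357 A
Part 3:
  I_R8 = (V_5 - V_6)/R8 = (6.964 - 0)/13000 = 0.0005357 A
  P_R8 = I_R8² × R8 = (0.0005357)² × 13000 = 0.003731 W
Part 4:
  Power in each resistor, P = (ΔV)²/R:
    P_R1 = (15 - 6.964)²/15000 = 0.004305 W
    P_R2 = (15 - 1.855)²/62000 = 0.002787 W
    P_R3 = (15 - 1.785)²/20 = 8.732 W
    P_R4 = (1.785 - 1.785)²/36000 = 0 W
    P_R5 = (1.785 - 0)²/2.7 = 1.18 W
    P_R6 = (1.855 - 1.855)²/51000 = 0 W
    P_R7 = (1.785 - 1.855)²/330 = 0.00001483 W
    P_R8 = (6.964 - 0)²/13000 = 0.003731 W
  P_total = P_R1 + P_R2 + P_R3 + P_R4 + P_R5 + P_R6 + P_R7 + P_R8 = 9.923 W

Final answers:
1. V_3 = 1.855 V
2. I_R1 = 0.0005357 A
3. P_R8 = 0.003731 W
4. P_total = 9.923 W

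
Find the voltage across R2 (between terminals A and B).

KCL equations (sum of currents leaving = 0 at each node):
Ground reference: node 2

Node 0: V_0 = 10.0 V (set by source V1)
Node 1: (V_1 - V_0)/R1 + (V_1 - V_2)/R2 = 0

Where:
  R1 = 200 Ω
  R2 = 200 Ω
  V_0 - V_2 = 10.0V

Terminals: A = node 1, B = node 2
R1 and R2 are in series across V1 (node 0 → node 1 → node 2), and the output A–B is taken across R2, so this is a voltage divider.
Series current: I = V1/(R1 + R2) = 10/(200 + 200) = 10/400 = 0.025 A
V_R2 = I × R2 = V1 × R2/(R1 + R2) = 10 × 200/400 = 5 V

Final answer: 5 V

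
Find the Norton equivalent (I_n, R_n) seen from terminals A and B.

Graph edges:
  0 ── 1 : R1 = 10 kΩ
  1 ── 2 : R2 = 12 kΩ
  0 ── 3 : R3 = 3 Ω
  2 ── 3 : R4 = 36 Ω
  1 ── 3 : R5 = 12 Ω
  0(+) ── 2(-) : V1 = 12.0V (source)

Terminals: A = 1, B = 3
Find the Thévenin equivalent first; then I_n = V_th/R_th and R_n = R_th.
Step 1 — V_th is the open-circuit voltage V_A - V_B (nothing connected across the terminals).
Nodal analysis, taking node 2 as the 0 V reference.
Source V1 fixes V_0 = 12 V.
KCL at each unknown node (sum of currents leaving = 0; resistances in Ω):
  Node 1: (V_1 - 12)/10000 + (V_1 - 0)/12000 + (V_1 - V_3)/12 = 0
  Node 3: (V_3 - 12)/3 + (V_3 - 0)/36 + (V_3 - V_1)/12 = 0
Collecting terms (coefficients in siemens):
  0.08352·V_1 - 0.08333·V_3 = 0.0012
  0.4444·V_3 - 0.08333·V_1 = 4
Determinant D = (0.08352)(0.4444) - (-0.08333)(-0.08333) = 0.03017
V_1 = [(0.0012)(0.4444) - (-0.08333)(4)]/D = 11.06 V
V_3 = [(0.08352)(4) - (0.0012)(-0.08333)]/D = 11.07 V
V_th = V_1 - V_3 = 11.06 - 11.07 = -0.009942 V
Step 2 — R_th: zero the source — replace V1 by a short circuit (node 2 merges into node 0) — and find the resistance seen between A (node 1) and B (node 3).
Reduce the network between node 1 (A) and node 3 (B) by series/parallel combination:
  Rp1 = R1 ‖ R2 (parallel, both between nodes 0 and 1) = 1/(1/10000 + 1/12000) = 5455 Ω
  Rp2 = R3 ‖ R4 (parallel, both between nodes 0 and 3) = 1/(1/3 + 1/36) = 2.769 Ω
  Rs1 = Rp1 + Rp2 (series, joined only at node 0) = 5455 + 2.769 = 5457 Ω
  Rp3 = R5 ‖ Rs1 (parallel, both between nodes 1 and 3) = 1/(1/12 + 1/5457) = 11.97 Ω
R_th = 11.97 Ω
I_n = V_th/R_th = -0.009942/11.97 = -0.0008303 A, and R_n = R_th = 11.97 Ω

Final answer: I_n = -0.0008303 A, R_n = 11.97 Ω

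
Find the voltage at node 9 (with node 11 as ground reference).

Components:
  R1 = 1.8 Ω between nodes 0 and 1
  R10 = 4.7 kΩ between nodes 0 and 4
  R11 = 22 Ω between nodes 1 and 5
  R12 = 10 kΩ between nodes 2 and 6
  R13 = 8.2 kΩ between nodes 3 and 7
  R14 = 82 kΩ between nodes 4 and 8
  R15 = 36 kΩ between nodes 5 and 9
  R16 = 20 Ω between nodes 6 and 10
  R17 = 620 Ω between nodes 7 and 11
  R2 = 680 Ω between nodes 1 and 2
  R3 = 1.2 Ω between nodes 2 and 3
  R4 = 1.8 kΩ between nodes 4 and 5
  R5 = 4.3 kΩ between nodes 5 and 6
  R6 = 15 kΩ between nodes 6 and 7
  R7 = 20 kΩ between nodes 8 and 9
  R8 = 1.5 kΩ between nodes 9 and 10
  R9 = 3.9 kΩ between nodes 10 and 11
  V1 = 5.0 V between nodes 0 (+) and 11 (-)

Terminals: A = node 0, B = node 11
Nodal analysis, taking node 11 as the 0 V reference.
Source V1 fixes V_0 = 5 V.
KCL at each unknown node (sum of currents leaving = 0; resistances in Ω):
  Node 1: (V_1 - 5)/1.8 + (V_1 - V_2)/680 + (V_1 - V_5)/22 = 0
  Node 2: (V_2 - V_1)/680 + (V_2 - V_3)/1.2 + (V_2 - V_6)/10000 = 0
  Node 3: (V_3 - V_2)/1.2 + (V_3 - V_7)/8200 = 0
  Node 4: (V_4 - V_5)/1800 + (V_4 - 5)/4700 + (V_4 - V_8)/82000 = 0
  Node 5: (V_5 - V_4)/1800 + (V_5 - V_6)/4300 + (V_5 - V_1)/22 + (V_5 - V_9)/36000 = 0
  Node 6: (V_6 - V_5)/4300 + (V_6 - V_7)/15000 + (V_6 - V_2)/10000 + (V_6 - V_10)/20 = 0
  Node 7: (V_7 - V_6)/15000 + (V_7 - V_3)/8200 + (V_7 - 0)/620 = 0
  Node 8: (V_8 - V_9)/20000 + (V_8 - V_4)/82000 = 0
  Node 9: (V_9 - V_8)/20000 + (V_9 - V_10)/1500 + (V_9 - V_5)/36000 = 0
  Node 10: (V_10 - V_9)/1500 + (V_10 - 0)/3900 + (V_10 - V_6)/20 = 0
Collecting terms (coefficients in siemens):
  0.6025·V_1 - 0.001471·V_2 - 0.04545·V_5 = 2.778
  0.8349·V_2 - 0.001471·V_1 - 0.8333·V_3 - 0.0001·V_6 = 0
  0.8335·V_3 - 0.8333·V_2 - 0.000122·V_7 = 0
  0.0007805·V_4 - 0.0005556·V_5 - 0.0000122·V_8 = 0.001064
  0.04627·V_5 - 0.04545·V_1 - 0.0005556·V_4 - 0.0002326·V_6 - 0.00002778·V_9 = 0
  0.0504·V_6 - 0.0001·V_2 - 0.0002326·V_5 - 0.00006667·V_7 - 0.05·V_10 = 0
  0.001802·V_7 - 0.000122·V_3 - 0.00006667·V_6 = 0
  0.0000622·V_8 - 0.0000122·V_4 - 0.00005·V_9 = 0
  0.0007444·V_9 - 0.00002778·V_5 - 0.00005·V_8 - 0.0006667·V_10 = 0
  0.05092·V_10 - 0.05·V_6 - 0.0006667·V_9 = 0
Solving these 10 simultaneous equations (Gaussian elimination) gives:
  V_1 = 4.998 V, V_2 = 4.527 V, V_3 = 4.526 V, V_4 = 4.96 V
  V_5 = 4.984 V, V_6 = 2.632 V, V_7 = 0.4038 V, V_8 = 3.18 V
  V_9 = 2.746 V, V_10 = 2.62 V
The requested potential is V_9 = 2.746 V.

Final answer: V_9 = 2.746 V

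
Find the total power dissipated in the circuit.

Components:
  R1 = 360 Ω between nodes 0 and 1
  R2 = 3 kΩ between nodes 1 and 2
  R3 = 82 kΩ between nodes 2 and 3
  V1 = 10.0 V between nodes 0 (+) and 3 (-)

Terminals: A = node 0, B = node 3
Nodal analysis, taking node 3 as the 0 V reference.
Source V1 fixes V_0 = 10 V.
KCL at each unknown node (sum of currents leaving = 0; resistances in Ω):
  Node 1: (V_1 - 10)/360 + (V_1 - V_2)/3000 = 0
  Node 2: (V_2 - V_1)/3000 + (V_2 - 0)/82000 = 0
Collecting terms (coefficients in siemens):
  0.003111·V_1 - 0.0003333·V_2 = 0.02778
  0.0003455·V_2 - 0.0003333·V_1 = 0
Determinant D = (0.003111)(0.0003455) - (-0.0003333)(-0.0003333) = 0.0000009639
V_1 = [(0.02778)(0.0003455) - (-0.0003333)(0)]/D = 9.958 V
V_2 = [(0.003111)(0) - (0.02778)(-0.0003333)]/D = 9.606 V
Power in each resistor, P = (ΔV)²/R:
  P_R1 = (10 - 9.958)²/360 = 0.000004941 W
  P_R2 = (9.958 - 9.606)²/3000 = 0.00004117 W
  P_R3 = (9.606 - 0)²/82000 = 0.001125 W
P_total = P_R1 + P_R2 + P_R3 = 0.001172 W

Final answer: 0.001172 W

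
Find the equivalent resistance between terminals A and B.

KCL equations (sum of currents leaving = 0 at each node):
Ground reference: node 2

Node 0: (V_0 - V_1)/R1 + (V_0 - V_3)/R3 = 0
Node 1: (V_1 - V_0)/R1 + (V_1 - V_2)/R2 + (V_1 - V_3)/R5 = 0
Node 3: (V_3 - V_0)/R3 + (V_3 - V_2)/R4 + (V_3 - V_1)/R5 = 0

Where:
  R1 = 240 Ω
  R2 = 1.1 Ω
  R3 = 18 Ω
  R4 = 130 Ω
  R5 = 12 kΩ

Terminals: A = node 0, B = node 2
The network is not a plain series/parallel combination. Inject a 1 A test current into terminal A (node 0) and return it from terminal B (node 2); then R_eq = V_A / (1 A).
Nodal analysis, taking node 2 as the 0 V reference.
Current source I_test pushes 1 A into node 0 and draws it out of node 2.
KCL at each unknown node (sum of currents leaving = 0; resistances in Ω):
  Node 0: (V_0 - V_1)/240 + (V_0 - V_3)/18 - 1 = 0
  Node 1: (V_1 - V_0)/240 + (V_1 - 0)/1.1 + (V_1 - V_3)/12000 = 0
  Node 3: (V_3 - V_0)/18 + (V_3 - V_1)/12000 + (V_3 - 0)/130 = 0
Collecting terms (coefficients in siemens):
  0.05972·V_0 - 0.004167·V_1 - 0.05556·V_3 = 1
  0.9133·V_1 - 0.004167·V_0 - 0.00008333·V_3 = 0
  0.06333·V_3 - 0.05556·V_0 - 0.00008333·V_1 = 0
Solving these 3 simultaneous equations (Gaussian elimination) gives:
  V_0 = 91.17 V, V_1 = 0.4232 V, V_3 = 79.98 V
R_eq = V_0 / 1 A = 91.17 Ω

Final answer: 91.17 Ω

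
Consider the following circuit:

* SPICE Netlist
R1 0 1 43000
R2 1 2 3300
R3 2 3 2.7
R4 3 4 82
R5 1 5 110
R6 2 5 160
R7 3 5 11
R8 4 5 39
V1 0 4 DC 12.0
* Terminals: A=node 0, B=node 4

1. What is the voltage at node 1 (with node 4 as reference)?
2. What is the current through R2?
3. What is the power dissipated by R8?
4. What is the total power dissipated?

Nodal analysis, taking node 4 as the 0 V reference.
Source V1 fixes V_0 = 12 V.
KCL at each unknown node (sum of currents leaving = 0; resistances in Ω):
  Node 1: (V_1 - 12)/43000 + (V_1 - V_2)/3300 + (V_1 - V_5)/110 = 0
  Node 2: (V_2 - V_1)/3300 + (V_2 - V_3)/2.7 + (V_2 - V_5)/160 = 0
  Node 3: (V_3 - V_2)/2.7 + (V_3 - 0)/82 + (V_3 - V_5)/11 = 0
  Node 5: (V_5 - V_1)/110 + (V_5 - V_2)/160 + (V_5 - V_3)/11 + (V_5 - 0)/39 = 0
Collecting terms (coefficients in siemens):
  0.009417·V_1 - 0.000303·V_2 - 0.009091·V_5 = 0.0002791
  0.3769·V_2 - 0.000303·V_1 - 0.3704·V_3 - 0.00625·V_5 = 0
  0.4735·V_3 - 0.3704·V_2 - 0.09091·V_5 = 0
  0.1319·V_5 - 0.009091·V_1 - 0.00625·V_2 - 0.09091·V_3 = 0
Solving these 4 simultaneous equations (Gaussian elimination) gives:
  V_1 = 0.03719 V, V_2 = 0.006871 V, V_3 = 0.006834 V, V_5 = 0.0076 V
Part 1:
  Read off the nodal solution: V_1 = 0.03719 V
Part 2:
  I_R2 = (V_1 - V_2)/R2 = (0.03719 - 0.006871)/3300 = 0.000009188 A
  Magnitude: I_R2 = 0.000009188 A
Part 3:
  I_R8 = (V_4 - V_5)/R8 = (0 - 0.0076)/39 = -0.0001949 A
  P_R8 = I_R8² × R8 = (-0.0001949)² × 39 = 0.000001481 W
Part 4:
  Power in each resistor, P = (ΔV)²/R:
    P_R1 = (12 - 0.03719)²/43000 = 0.003328 W
    P_R2 = (0.03719 - 0.006871)²/3300 = 0.0000002786 W
    P_R3 = (0.006871 - 0.006834)²/2.7 = 0.0000000005098 W
    P_R4 = (0.006834 - 0)²/82 = 0.0000005696 W
    P_R5 = (0.03719 - 0.0076)²/110 = 0.000007961 W
    P_R6 = (0.006871 - 0.0076)²/160 = 0.000000003317 W
    P_R7 = (0.006834 - 0.0076)²/11 = 0.00000005329 W
    P_R8 = (0 - 0.0076)²/39 = 0.000001481 W
  P_total = P_R1 + P_R2 + P_R3 + P_R4 + P_R5 + P_R6 + P_R7 + P_R8 = 0.003338 W

Final answers:
1. V_1 = 0.03719 V
2. I_R2 = 9.188e-06 A
3. P_R8 = 1.481e-06 W
4. P_total = 0.003338 W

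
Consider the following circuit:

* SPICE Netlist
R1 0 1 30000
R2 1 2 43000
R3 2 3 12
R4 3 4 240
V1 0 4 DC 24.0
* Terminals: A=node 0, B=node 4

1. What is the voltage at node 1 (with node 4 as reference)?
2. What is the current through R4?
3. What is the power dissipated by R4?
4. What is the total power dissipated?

Nodal analysis, taking node 4 as the 0 V reference.
Source V1 fixes V_0 = 24 V.
KCL at each unknown node (sum of currents leaving = 0; resistances in Ω):
  Node 1: (V_1 - 24)/30000 + (V_1 - V_2)/43000 = 0
  Node 2: (V_2 - V_1)/43000 + (V_2 - V_3)/12 = 0
  Node 3: (V_3 - V_2)/12 + (V_3 - 0)/240 = 0
Collecting terms (coefficients in siemens):
  0.00005659·V_1 - 0.00002326·V_2 = 0.0008
  0.08336·V_2 - 0.00002326·V_1 - 0.08333·V_3 = 0
  0.0875·V_3 - 0.08333·V_2 = 0
Solving these 3 simultaneous equations (Gaussian elimination) gives:
  V_1 = 14.17 V, V_2 = 0.08256 V, V_3 = 0.07863 V
Part 1:
  Read off the nodal solution: V_1 = 14.17 V
Part 2:
  I_R4 = (V_3 - V_4)/R4 = (0.07863 - 0)/240 = 0.0003276 A
  Magnitude: I_R4 = 0.0003276 A
Part 3:
  I_R4 = (V_3 - V_4)/R4 = (0.07863 - 0)/240 = 0.0003276 A
  P_R4 = I_R4² × R4 = (0.0003276)² × 240 = 0.00002576 W
Part 4:
  Power in each resistor, P = (ΔV)²/R:
    P_R1 = (24 - 14.17)²/30000 = 0.00322 W
    P_R2 = (14.17 - 0.08256)²/43000 = 0.004616 W
    P_R3 = (0.08256 - 0.07863)²/12 = 0.000001288 W
    P_R4 = (0.07863 - 0)²/240 = 0.00002576 W
  P_total = P_R1 + P_R2 + P_R3 + P_R4 = 0.007863 W

Final answers:
1. V_1 = 14.17 V
2. I_R4 = 0.0003276 A
3. P_R4 = 2.576e-05 W
4. P_total = 0.007863 W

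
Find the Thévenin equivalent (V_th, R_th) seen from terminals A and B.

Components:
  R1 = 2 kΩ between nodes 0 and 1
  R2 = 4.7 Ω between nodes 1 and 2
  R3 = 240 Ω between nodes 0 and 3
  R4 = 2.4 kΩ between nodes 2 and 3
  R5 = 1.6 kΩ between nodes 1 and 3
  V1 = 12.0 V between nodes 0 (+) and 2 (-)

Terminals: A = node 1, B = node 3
Step 1 — V_th is the open-circuit voltage V_A - V_B (nothing connected across the terminals).
Nodal analysis, taking node 2 as the 0 V reference.
Source V1 fixes V_0 = 12 V.
KCL at each unknown node (sum of currents leaving = 0; resistances in Ω):
  Node 1: (V_1 - 12)/2000 + (V_1 - 0)/4.7 + (V_1 - V_3)/1600 = 0
  Node 3: (V_3 - 12)/240 + (V_3 - 0)/2400 + (V_3 - V_1)/1600 = 0
Collecting terms (coefficients in siemens):
  0.2139·V_1 - 0.000625·V_3 = 0.006
  0.005208·V_3 - 0.000625·V_1 = 0.05
Determinant D = (0.2139)(0.005208) - (-0.000625)(-0.000625) = 0.001114
V_1 = [(0.006)(0.005208) - (-0.000625)(0.05)]/D = 0.05612 V
V_3 = [(0.2139)(0.05) - (0.006)(-0.000625)]/D = 9.607 V
V_th = V_1 - V_3 = 0.05612 - 9.607 = -9.551 V
Step 2 — R_th: zero the source — replace V1 by a short circuit (node 2 merges into node 0) — and find the resistance seen between A (node 1) and B (node 3).
Reduce the network between node 1 (A) and node 3 (B) by series/parallel combination:
  Rp1 = R1 ‖ R2 (parallel, both between nodes 0 and 1) = 1/(1/2000 + 1/4.7) = 4.689 Ω
  Rp2 = R3 ‖ R4 (parallel, both between nodes 0 and 3) = 1/(1/240 + 1/2400) = 218.2 Ω
  Rs1 = Rp1 + Rp2 (series, joined only at node 0) = 4.689 + 218.2 = 222.9 Ω
  Rp3 = R5 ‖ Rs1 (parallel, both between nodes 1 and 3) = 1/(1/1600 + 1/222.9) = 195.6 Ω
R_th = 195.6 Ω

Final answer: V_th = -9.551 V, R_th = 195.6 Ω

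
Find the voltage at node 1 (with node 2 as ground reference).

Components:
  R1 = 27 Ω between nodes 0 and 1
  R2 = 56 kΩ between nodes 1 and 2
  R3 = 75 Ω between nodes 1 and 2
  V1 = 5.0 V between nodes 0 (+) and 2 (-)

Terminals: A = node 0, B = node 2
Nodal analysis, taking node 2 as the 0 V reference.
Source V1 fixes V_0 = 5 V.
KCL at each unknown node (sum of currents leaving = 0; resistances in Ω):
  Node 1: (V_1 - 5)/27 + (V_1 - 0)/56000 + (V_1 - 0)/75 = 0
Collecting terms: 0.05039 × V_1 = 0.1852  =>  V_1 = 3.675 V
The requested potential is V_1 = 3.675 V.

Final answer: V_1 = 3.675 V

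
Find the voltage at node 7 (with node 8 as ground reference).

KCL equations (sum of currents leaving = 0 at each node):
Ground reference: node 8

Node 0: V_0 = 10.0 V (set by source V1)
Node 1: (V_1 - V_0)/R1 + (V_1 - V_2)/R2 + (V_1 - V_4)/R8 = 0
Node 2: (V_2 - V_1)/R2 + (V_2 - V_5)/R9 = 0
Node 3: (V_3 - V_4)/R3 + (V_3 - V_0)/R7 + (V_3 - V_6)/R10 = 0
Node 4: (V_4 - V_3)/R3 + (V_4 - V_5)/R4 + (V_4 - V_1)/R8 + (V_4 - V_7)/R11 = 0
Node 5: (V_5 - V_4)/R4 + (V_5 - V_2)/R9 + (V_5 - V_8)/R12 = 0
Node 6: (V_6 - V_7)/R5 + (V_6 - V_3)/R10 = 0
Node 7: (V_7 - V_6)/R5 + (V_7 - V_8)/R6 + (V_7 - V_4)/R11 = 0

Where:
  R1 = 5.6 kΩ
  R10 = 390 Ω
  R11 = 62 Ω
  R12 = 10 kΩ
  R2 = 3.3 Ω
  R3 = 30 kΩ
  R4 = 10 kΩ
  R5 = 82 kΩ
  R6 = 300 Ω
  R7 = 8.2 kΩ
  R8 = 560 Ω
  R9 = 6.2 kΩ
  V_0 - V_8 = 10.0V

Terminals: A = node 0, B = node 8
Nodal analysis, taking node 8 as the 0 V reference.
Source V1 fixes V_0 = 10 V.
KCL at each unknown node (sum of currents leaving = 0; resistances in Ω):
  Node 1: (V_1 - 10)/5600 + (V_1 - V_2)/3.3 + (V_1 - V_4)/560 = 0
  Node 2: (V_2 - V_1)/3.3 + (V_2 - V_5)/6200 = 0
  Node 3: (V_3 - V_4)/30000 + (V_3 - 10)/8200 + (V_3 - V_6)/390 = 0
  Node 4: (V_4 - V_3)/30000 + (V_4 - V_5)/10000 + (V_4 - V_1)/560 + (V_4 - V_7)/62 = 0
  Node 5: (V_5 - V_4)/10000 + (V_5 - V_2)/6200 + (V_5 - 0)/10000 = 0
  Node 6: (V_6 - V_7)/82000 + (V_6 - V_3)/390 = 0
  Node 7: (V_7 - V_6)/82000 + (V_7 - 0)/300 + (V_7 - V_4)/62 = 0
Collecting terms (coefficients in siemens):
  0.305·V_1 - 0.303·V_2 - 0.001786·V_4 = 0.001786
  0.3032·V_2 - 0.303·V_1 - 0.0001613·V_5 = 0
  0.002719·V_3 - 0.00003333·V_4 - 0.002564·V_6 = 0.00122
  0.01805·V_4 - 0.001786·V_1 - 0.00003333·V_3 - 0.0001·V_5 - 0.01613·V_7 = 0
  0.0003613·V_5 - 0.0001613·V_2 - 0.0001·V_4 = 0
  0.002576·V_6 - 0.002564·V_3 - 0.0000122·V_7 = 0
  0.01947·V_7 - 0.01613·V_4 - 0.0000122·V_6 = 0
Solving these 7 simultaneous equations (Gaussian elimination) gives:
  V_1 = 1.433 V, V_2 = 1.432 V, V_3 = 7.448 V, V_4 = 0.6318 V
  V_5 = 0.8143 V, V_6 = 7.415 V, V_7 = 0.5279 V
The requested potential is V_7 = 0.5279 V.

Final answer: V_7 = 0.5279 V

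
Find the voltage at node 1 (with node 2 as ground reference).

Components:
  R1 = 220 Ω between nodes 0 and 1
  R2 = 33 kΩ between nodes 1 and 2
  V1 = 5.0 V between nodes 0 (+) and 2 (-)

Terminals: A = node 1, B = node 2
Nodal analysis, taking node 2 as the 0 V reference.
Source V1 fixes V_0 = 5 V.
KCL at each unknown node (sum of currents leaving = 0; resistances in Ω):
  Node 1: (V_1 - 5)/220 + (V_1 - 0)/33000 = 0
Collecting terms: 0.004576 × V_1 = 0.02273  =>  V_1 = 4.967 V
The requested potential is V_1 = 4.967 V.

Final answer: V_1 = 4.967 V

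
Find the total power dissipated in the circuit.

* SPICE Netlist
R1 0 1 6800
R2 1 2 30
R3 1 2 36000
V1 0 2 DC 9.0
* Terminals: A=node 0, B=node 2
Nodal analysis, taking node 2 as the 0 V reference.
Source V1 fixes V_0 = 9 V.
KCL at each unknown node (sum of currents leaving = 0; resistances in Ω):
  Node 1: (V_1 - 9)/6800 + (V_1 - 0)/30 + (V_1 - 0)/36000 = 0
Collecting terms: 0.03351 × V_1 = 0.001324  =>  V_1 = 0.0395 V
Power in each resistor, P = (ΔV)²/R:
  P_R1 = (9 - 0.0395)²/6800 = 0.01181 W
  P_R2 = (0.0395 - 0)²/30 = 0.000052 W
  P_R3 = (0.0395 - 0)²/36000 = 0.00000004334 W
P_total = P_R1 + P_R2 + P_R3 = 0.01186 W

Final answer: 0.01186 W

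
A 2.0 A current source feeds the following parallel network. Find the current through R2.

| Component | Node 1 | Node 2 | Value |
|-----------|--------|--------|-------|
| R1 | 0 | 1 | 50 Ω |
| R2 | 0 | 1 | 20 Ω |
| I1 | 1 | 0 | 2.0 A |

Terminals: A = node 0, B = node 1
All resistors sit directly between nodes 0 and 1, so they are in parallel and share one voltage V; the full source current 2 A splits among them.
1/R_par = 1/50 + 1/20 = 0.07 S  =>  R_par = 14.29 Ω
V = I × R_par = 2 × 14.29 = 28.57 V
I_R2 = V/R2 = 28.57/20 = 1.429 A

Final answer: 1.429 A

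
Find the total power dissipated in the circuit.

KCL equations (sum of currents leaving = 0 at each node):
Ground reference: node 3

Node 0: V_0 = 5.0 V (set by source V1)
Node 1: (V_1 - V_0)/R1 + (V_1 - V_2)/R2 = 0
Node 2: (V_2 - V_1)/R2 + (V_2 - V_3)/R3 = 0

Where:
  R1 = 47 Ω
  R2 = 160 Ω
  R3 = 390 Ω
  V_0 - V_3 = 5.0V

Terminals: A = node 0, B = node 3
Nodal analysis, taking node 3 as the 0 V reference.
Source V1 fixes V_0 = 5 V.
KCL at each unknown node (sum of currents leaving = 0; resistances in Ω):
  Node 1: (V_1 - 5)/47 + (V_1 - V_2)/160 = 0
  Node 2: (V_2 - V_1)/160 + (V_2 - 0)/390 = 0
Collecting terms (coefficients in siemens):
  0.02753·V_1 - 0.00625·V_2 = 0.1064
  0.008814·V_2 - 0.00625·V_1 = 0
Determinant D = (0.02753)(0.008814) - (-0.00625)(-0.00625) = 0.0002036
V_1 = [(0.1064)(0.008814) - (-0.00625)(0)]/D = 4.606 V
V_2 = [(0.02753)(0) - (0.1064)(-0.00625)]/D = 3.266 V
Power in each resistor, P = (ΔV)²/R:
  P_R1 = (5 - 4.606)²/47 = 0.003297 W
  P_R2 = (4.606 - 3.266)²/160 = 0.01122 W
  P_R3 = (3.266 - 0)²/390 = 0.02736 W
P_total = P_R1 + P_R2 + P_R3 = 0.04188 W

Final answer: 0.04188 W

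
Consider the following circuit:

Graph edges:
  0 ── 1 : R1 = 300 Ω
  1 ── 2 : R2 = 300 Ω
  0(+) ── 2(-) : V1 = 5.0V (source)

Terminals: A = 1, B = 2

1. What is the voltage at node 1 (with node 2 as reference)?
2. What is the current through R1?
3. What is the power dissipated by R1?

Nodal analysis, taking node 2 as the 0 V reference.
Source V1 fixes V_0 = 5 V.
KCL at each unknown node (sum of currents leaving = 0; resistances in Ω):
  Node 1: (V_1 - 5)/300 + (V_1 - 0)/300 = 0
Collecting terms: 0.006667 × V_1 = 0.01667  =>  V_1 = 2.5 V
Part 1:
  Read off the nodal solution: V_1 = 2.5 V
Part 2:
  I_R1 = (V_0 - V_1)/R1 = (5 - 2.5)/300 = 0.008333 A
  Magnitude: I_R1 = 0.008333 A
Part 3:
  I_R1 = (V_0 - V_1)/R1 = (5 - 2.5)/300 = 0.008333 A
  P_R1 = I_R1² × R1 = (0.008333)² × 300 = 0.02083 W

Final answers:
1. V_1 = 2.5 V
2. I_R1 = 0.008333 A
3. P_R1 = 0.02083 W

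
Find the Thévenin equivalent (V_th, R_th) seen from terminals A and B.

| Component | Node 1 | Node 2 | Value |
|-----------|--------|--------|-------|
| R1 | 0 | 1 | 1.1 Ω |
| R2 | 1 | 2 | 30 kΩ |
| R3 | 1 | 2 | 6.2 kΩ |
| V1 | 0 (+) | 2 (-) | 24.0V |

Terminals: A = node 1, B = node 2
Step 1 — V_th is the open-circuit voltage V_A - V_B (nothing connected across the terminals).
Nodal analysis, taking node 2 as the 0 V reference.
Source V1 fixes V_0 = 24 V.
KCL at each unknown node (sum of currents leaving = 0; resistances in Ω):
  Node 1: (V_1 - 24)/1.1 + (V_1 - 0)/30000 + (V_1 - 0)/6200 = 0
Collecting terms: 0.9093 × V_1 = 21.82  =>  V_1 = 23.99 V
V_th = V_1 - V_2 = 23.99 - 0 = 23.99 V
Step 2 — R_th: zero the source — replace V1 by a short circuit (node 2 merges into node 0) — and find the resistance seen between A (node 1) and B (node 0).
Reduce the network between node 1 (A) and node 0 (B) by series/parallel combination:
  Rp1 = R1 ‖ R2 ‖ R3 (parallel, all between nodes 0 and 1) = 1/(1/1.1 + 1/30000 + 1/6200) = 1.1 Ω
R_th = 1.1 Ω

Final answer: V_th = 23.99 V, R_th = 1.1 Ω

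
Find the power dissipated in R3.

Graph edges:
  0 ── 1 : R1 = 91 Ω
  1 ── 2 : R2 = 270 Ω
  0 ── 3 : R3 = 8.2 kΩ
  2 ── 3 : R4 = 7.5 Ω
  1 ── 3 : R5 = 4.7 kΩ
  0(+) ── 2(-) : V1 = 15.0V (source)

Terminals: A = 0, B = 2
Nodal analysis, taking node 2 as the 0 V reference.
Source V1 fixes V_0 = 15 V.
KCL at each unknown node (sum of currents leaving = 0; resistances in Ω):
  Node 1: (V_1 - 15)/91 + (V_1 - 0)/270 + (V_1 - V_3)/4700 = 0
  Node 3: (V_3 - 15)/8200 + (V_3 - 0)/7.5 + (V_3 - V_1)/4700 = 0
Collecting terms (coefficients in siemens):
  0.01491·V_1 - 0.0002128·V_3 = 0.1648
  0.1337·V_3 - 0.0002128·V_1 = 0.001829
Determinant D = (0.01491)(0.1337) - (-0.0002128)(-0.0002128) = 0.001992
V_1 = [(0.1648)(0.1337) - (-0.0002128)(0.001829)]/D = 11.06 V
V_3 = [(0.01491)(0.001829) - (0.1648)(-0.0002128)]/D = 0.03129 V
I_R3 = (V_0 - V_3)/R3 = (15 - 0.03129)/8200 = 0.001825 A
P_R3 = I_R3² × R3 = (0.001825)² × 8200 = 0.02732 W

Final answer: 0.02732 W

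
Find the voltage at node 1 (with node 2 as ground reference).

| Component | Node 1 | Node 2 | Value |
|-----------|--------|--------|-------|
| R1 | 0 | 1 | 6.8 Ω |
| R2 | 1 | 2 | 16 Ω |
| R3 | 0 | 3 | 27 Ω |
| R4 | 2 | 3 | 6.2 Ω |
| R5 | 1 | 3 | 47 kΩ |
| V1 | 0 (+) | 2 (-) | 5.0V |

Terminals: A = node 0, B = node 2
Nodal analysis, taking node 2 as the 0 V reference.
Source V1 fixes V_0 = 5 V.
KCL at each unknown node (sum of currents leaving = 0; resistances in Ω):
  Node 1: (V_1 - 5)/6.8 + (V_1 - 0)/16 + (V_1 - V_3)/47000 = 0
  Node 3: (V_3 - 5)/27 + (V_3 - 0)/6.2 + (V_3 - V_1)/47000 = 0
Collecting terms (coefficients in siemens):
  0.2096·V_1 - 0.00002128·V_3 = 0.7353
  0.1983·V_3 - 0.00002128·V_1 = 0.1852
Determinant D = (0.2096)(0.1983) - (-0.00002128)(-0.00002128) = 0.04157
V_1 = [(0.7353)(0.1983) - (-0.00002128)(0.1852)]/D = 3.509 V
V_3 = [(0.2096)(0.1852) - (0.7353)(-0.00002128)]/D = 0.934 V
The requested potential is V_1 = 3.509 V.

Final answer: V_1 = 3.509 V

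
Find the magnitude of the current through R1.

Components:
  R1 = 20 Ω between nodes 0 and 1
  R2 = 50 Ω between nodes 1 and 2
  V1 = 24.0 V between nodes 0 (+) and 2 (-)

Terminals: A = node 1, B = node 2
Nodal analysis, taking node 2 as the 0 V reference.
Source V1 fixes V_0 = 24 V.
KCL at each unknown node (sum of currents leaving = 0; resistances in Ω):
  Node 1: (V_1 - 24)/20 + (V_1 - 0)/50 = 0
Collecting terms: 0.07 × V_1 = 1.2  =>  V_1 = 17.14 V
I_R1 = (V_0 - V_1)/R1 = (24 - 17.14)/20 = 0.3429 A
|I_R1| = 0.3429 A

Final answer: |I_R1| = 0.3429 A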